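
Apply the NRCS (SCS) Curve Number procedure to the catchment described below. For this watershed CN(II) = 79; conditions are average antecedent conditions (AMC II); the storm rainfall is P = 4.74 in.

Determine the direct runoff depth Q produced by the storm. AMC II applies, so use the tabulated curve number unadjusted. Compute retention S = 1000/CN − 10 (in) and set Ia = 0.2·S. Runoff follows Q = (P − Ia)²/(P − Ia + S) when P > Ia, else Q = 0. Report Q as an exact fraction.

Q = 92108043/35711950 in ≈ 2.579 in

AMC II — tabulated CN = 79 applies directly.
Max retention: S = 1000/79 − 10 = 210/79 in (≈ 2.658 in)
Initial abstraction Ia = S/5 = (210/79)/5 = 42/79 ≈ 0.532 in
Since P=4.740 > Ia=0.532: effective rainfall P−Ia = 16623/3950 in
Q: (16623/3950)² ÷ (27123/3950) = 92108043/35711950 in (≈ 2.579 in)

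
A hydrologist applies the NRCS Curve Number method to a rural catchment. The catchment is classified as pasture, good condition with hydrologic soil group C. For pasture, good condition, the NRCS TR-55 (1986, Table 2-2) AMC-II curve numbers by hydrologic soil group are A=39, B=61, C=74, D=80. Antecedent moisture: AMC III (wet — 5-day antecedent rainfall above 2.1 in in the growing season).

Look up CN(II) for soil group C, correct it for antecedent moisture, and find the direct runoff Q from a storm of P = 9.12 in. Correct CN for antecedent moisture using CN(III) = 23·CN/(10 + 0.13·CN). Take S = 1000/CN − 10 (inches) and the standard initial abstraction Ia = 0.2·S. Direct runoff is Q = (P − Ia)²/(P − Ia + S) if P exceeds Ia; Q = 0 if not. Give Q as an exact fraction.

NRCS table: pasture, good condition, soil group C → CN(II) = 74
Wet (AMC III): CN(III) = 23·74/(10 + 0.13·74) = 1702/(981/50) = 85100/981 ≈ 86.748
Retention S: 1000/CN − 10 with CN=86.748 → S = 1300/851 ≈ 1.528 in
Ia = 0.2S: 0.2·1.528 = 0.306 in (exactly 260/851)
Excess rainfall: 9.120 − 0.306 = 8.814 in; P > Ia so Q > 0
Runoff Q = (P−Ia)²/(P−Ia+S) = (8.814)²/(8.814+1.528) = 8791687696/1170273925 ≈ 7.513 in

Q = 8791687696/1170273925 in ≈ 7.513 in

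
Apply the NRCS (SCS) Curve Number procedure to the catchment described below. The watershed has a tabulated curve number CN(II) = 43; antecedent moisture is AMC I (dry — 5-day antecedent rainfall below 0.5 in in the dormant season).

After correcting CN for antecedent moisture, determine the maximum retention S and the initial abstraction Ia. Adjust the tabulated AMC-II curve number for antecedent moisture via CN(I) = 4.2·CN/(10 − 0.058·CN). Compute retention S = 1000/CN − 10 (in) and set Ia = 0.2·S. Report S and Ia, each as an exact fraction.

S = 9500/301 in ≈ 31.561 in; Ia = 1900/301 in ≈ 6.312 in

Adjust CN=43 to AMC I: 4.2·43/(10 − 0.058·43) → (903/5) ÷ (3753/500) = 30100/1251 ≈ 24.061
Retention S: 1000/CN − 10 with CN=24.061 → S = 9500/301 ≈ 31.561 in
Ia = 0.2S: 0.2·31.561 = 6.312 in (exactly 1900/301)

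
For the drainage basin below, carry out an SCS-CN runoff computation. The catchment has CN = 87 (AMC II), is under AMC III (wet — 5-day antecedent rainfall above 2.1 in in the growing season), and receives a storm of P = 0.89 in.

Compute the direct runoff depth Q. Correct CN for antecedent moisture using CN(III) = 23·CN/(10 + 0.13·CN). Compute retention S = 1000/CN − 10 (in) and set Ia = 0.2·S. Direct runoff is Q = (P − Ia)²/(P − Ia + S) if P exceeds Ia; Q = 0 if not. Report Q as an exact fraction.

Q = 23131063921/56446008900 in ≈ 0.410 in

CN(III) from CN(II)=87: (23·87)/(10 + 0.13·87) = 200100/2131 ≈ 93.900
S = 1000/(200100/2131) − 10 = 1300/2001 in ≈ 0.650 in
Ia = 0.2S: 0.2·0.650 = 0.130 in (exactly 260/2001)
P − Ia = 0.890 − 0.130 = 152089/200100 ≈ 0.760 in (> 0, runoff occurs)
Q = (152089/200100)²/((152089/200100) + 1300/2001) = (23131063921/40040010000)/(282089/200100) = 23131063921/56446008900 in ≈ 0.410 in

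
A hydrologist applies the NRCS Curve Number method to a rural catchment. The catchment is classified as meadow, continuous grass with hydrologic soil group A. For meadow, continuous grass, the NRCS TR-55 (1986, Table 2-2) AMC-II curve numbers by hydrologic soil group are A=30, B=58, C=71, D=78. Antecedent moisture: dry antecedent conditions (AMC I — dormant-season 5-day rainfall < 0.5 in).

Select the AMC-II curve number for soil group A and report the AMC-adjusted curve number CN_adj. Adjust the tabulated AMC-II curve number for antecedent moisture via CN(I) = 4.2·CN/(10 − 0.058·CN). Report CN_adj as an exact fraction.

NRCS table: meadow, continuous grass, soil group A → CN(II) = 30
Adjust CN=30 to AMC I: 4.2·30/(10 − 0.058·30) → 126 ÷ (413/50) = 900/59 ≈ 15.254

CN_adj = 900/59 ≈ 15.254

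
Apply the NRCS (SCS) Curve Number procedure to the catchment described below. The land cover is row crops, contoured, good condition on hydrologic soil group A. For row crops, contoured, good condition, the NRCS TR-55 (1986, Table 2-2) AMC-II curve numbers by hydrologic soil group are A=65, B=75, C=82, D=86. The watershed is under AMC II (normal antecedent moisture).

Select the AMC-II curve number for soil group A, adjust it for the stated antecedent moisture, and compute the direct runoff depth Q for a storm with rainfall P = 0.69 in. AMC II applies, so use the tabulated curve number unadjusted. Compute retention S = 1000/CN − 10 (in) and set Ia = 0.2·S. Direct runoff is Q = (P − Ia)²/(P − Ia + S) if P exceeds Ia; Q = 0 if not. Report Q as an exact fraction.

NRCS table: row crops, contoured, good condition, soil group A → CN(II) = 65
AMC II — tabulated CN = 65 applies directly.
Max retention: S = 1000/65 − 10 = 70/13 in (≈ 5.385 in)
Initial abstraction Ia = S/5 = (70/13)/5 = 14/13 ≈ 1.077 in
P = 0.690 ≤ Ia = 1.077 in: entire storm abstracted, Q = 0.

Q = 0 in ≈ 0.000 in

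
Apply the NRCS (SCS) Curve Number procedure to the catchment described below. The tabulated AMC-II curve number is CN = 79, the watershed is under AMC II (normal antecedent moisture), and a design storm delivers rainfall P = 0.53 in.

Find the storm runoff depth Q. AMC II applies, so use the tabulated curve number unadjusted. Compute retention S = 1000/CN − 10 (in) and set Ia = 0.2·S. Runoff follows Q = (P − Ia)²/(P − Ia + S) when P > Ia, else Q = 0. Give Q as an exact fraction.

Q = 0 in ≈ 0.000 in

AMC II — tabulated CN = 79 applies directly.
S = 1000/79 − 10 = 210/79 in ≈ 2.658 in
Ia = 0.2·(210/79) = 42/79 in ≈ 0.532 in
P = 0.530 ≤ Ia = 0.532 in: entire storm abstracted, Q = 0.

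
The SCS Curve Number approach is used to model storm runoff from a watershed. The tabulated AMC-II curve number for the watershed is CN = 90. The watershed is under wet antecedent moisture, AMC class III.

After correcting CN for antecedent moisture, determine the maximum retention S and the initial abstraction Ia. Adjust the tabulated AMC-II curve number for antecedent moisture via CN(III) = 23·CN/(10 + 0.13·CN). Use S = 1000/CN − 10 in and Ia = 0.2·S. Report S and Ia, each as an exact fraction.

S = 100/207 in ≈ 0.483 in; Ia = 20/207 in ≈ 0.097 in

Adjust CN=90 to AMC III: 23·90/(10 + 0.13·90) → 2070 ÷ (217/10) = 20700/217 ≈ 95.392
Retention S: 1000/CN − 10 with CN=95.392 → S = 100/207 ≈ 0.483 in
Ia = 0.2·(100/207) = 20/207 in ≈ 0.097 in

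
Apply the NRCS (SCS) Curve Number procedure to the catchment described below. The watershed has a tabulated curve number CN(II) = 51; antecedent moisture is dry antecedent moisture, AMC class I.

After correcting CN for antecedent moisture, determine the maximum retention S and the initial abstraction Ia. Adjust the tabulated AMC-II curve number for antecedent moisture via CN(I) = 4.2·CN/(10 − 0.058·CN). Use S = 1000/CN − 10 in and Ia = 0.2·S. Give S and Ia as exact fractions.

S = 3500/153 in ≈ 22.876 in; Ia = 700/153 in ≈ 4.575 in

CN(I) from CN(II)=51: (4.2·51)/(10 − 0.058·51) = 15300/503 ≈ 30.417
Max retention: S = 1000/(15300/503) − 10 = 3500/153 in (≈ 22.876 in)
Ia = 0.2S: 0.2·22.876 = 4.575 in (exactly 700/153)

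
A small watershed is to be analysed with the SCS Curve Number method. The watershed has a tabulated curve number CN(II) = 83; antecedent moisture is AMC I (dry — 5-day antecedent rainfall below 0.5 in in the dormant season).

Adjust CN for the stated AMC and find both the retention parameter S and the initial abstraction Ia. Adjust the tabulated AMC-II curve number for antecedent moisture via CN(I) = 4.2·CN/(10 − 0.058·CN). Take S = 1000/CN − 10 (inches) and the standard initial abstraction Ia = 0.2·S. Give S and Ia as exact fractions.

S = 8500/1743 in ≈ 4.877 in; Ia = 1700/1743 in ≈ 0.975 in

CN(I) from CN(II)=83: (4.2·83)/(10 − 0.058·83) = 174300/2593 ≈ 67.219
S = 1000/(174300/2593) − 10 = 8500/1743 in ≈ 4.877 in
Initial abstraction Ia = S/5 = (8500/1743)/5 = 1700/1743 ≈ 0.975 in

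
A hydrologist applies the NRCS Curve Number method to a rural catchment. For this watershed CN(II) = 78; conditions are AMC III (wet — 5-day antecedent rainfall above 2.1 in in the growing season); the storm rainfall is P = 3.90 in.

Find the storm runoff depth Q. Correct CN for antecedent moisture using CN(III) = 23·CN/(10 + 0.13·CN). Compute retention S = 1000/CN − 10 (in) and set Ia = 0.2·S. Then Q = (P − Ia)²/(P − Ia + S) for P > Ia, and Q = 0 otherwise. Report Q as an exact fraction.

Adjust CN=78 to AMC III: 23·78/(10 + 0.13·78) → 1794 ÷ (1007/50) = 89700/1007 ≈ 89.076
Retention S: 1000/CN − 10 with CN=89.076 → S = 1100/897 ≈ 1.226 in
Ia = 0.2·(1100/897) = 220/897 in ≈ 0.245 in
P − Ia = 3.900 − 0.245 = 32783/8970 ≈ 3.655 in (> 0, runoff occurs)
Runoff Q = (P−Ia)²/(P−Ia+S) = (3.655)²/(3.655+1.226) = 1074725089/392733510 ≈ 2.737 in

Q = 1074725089/392733510 in ≈ 2.737 in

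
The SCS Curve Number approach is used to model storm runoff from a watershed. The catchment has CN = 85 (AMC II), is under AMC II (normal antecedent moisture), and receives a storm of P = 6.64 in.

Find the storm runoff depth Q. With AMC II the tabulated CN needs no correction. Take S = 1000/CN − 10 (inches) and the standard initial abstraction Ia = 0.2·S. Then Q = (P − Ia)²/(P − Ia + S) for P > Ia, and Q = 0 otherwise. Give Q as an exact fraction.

AMC II — tabulated CN = 85 applies directly.
Retention S: 1000/CN − 10 with CN=85.000 → S = 30/17 ≈ 1.765 in
Ia = 0.2S: 0.2·1.765 = 0.353 in (exactly 6/17)
Since P=6.640 > Ia=0.353: effective rainfall P−Ia = 2672/425 in
Runoff Q = (P−Ia)²/(P−Ia+S) = (6.287)²/(6.287+1.765) = 3569792/727175 ≈ 4.909 in

Q = 3569792/727175 in ≈ 4.909 in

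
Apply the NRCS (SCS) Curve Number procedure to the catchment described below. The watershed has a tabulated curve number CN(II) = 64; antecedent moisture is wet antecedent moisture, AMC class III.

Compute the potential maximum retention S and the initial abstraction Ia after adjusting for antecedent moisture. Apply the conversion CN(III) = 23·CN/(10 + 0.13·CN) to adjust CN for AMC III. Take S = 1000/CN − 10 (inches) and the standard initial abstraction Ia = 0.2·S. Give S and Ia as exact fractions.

Adjust CN=64 to AMC III: 23·64/(10 + 0.13·64) → 1472 ÷ (458/25) = 18400/229 ≈ 80.349
Max retention: S = 1000/(18400/229) − 10 = 225/92 in (≈ 2.446 in)
Ia = 0.2S: 0.2·2.446 = 0.489 in (exactly 45/92)

S = 225/92 in ≈ 2.446 in; Ia = 45/92 in ≈ 0.489 in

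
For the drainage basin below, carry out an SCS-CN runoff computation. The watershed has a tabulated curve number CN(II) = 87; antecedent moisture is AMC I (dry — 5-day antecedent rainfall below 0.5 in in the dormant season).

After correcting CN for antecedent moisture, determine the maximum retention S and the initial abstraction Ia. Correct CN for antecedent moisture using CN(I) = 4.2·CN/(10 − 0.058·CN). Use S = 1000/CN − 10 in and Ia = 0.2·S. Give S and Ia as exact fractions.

Dry (AMC I): CN(I) = 4.2·87/(10 − 0.058·87) = (1827/5)/(2477/500) = 182700/2477 ≈ 73.759
Max retention: S = 1000/(182700/2477) − 10 = 6500/1827 in (≈ 3.558 in)
Initial abstraction Ia = S/5 = (6500/1827)/5 = 1300/1827 ≈ 0.712 in

S = 6500/1827 in ≈ 3.558 in; Ia = 1300/1827 in ≈ 0.712 in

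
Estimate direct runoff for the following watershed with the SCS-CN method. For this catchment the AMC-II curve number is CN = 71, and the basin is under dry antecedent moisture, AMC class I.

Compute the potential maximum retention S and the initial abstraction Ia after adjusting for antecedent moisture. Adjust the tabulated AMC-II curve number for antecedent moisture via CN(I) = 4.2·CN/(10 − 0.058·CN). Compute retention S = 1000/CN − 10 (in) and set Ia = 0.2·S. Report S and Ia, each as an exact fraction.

Dry (AMC I): CN(I) = 4.2·71/(10 − 0.058·71) = (1491/5)/(2941/500) = 149100/2941 ≈ 50.697
Max retention: S = 1000/(149100/2941) − 10 = 14500/1491 in (≈ 9.725 in)
Ia = 0.2·(14500/1491) = 2900/1491 in ≈ 1.945 in

S = 14500/1491 in ≈ 9.725 in; Ia = 2900/1491 in ≈ 1.945 in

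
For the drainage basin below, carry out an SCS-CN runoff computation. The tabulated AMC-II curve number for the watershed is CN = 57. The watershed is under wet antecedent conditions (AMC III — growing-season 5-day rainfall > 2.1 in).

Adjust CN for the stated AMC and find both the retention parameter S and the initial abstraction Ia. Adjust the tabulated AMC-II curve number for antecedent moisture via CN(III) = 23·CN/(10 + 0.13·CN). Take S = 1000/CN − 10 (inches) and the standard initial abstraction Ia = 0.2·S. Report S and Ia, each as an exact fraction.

CN(III) from CN(II)=57: (23·57)/(10 + 0.13·57) = 131100/1741 ≈ 75.302
S = 1000/(131100/1741) − 10 = 4300/1311 in ≈ 3.280 in
Ia = 0.2·(4300/1311) = 860/1311 in ≈ 0.656 in

S = 4300/1311 in ≈ 3.280 in; Ia = 860/1311 in ≈ 0.656 in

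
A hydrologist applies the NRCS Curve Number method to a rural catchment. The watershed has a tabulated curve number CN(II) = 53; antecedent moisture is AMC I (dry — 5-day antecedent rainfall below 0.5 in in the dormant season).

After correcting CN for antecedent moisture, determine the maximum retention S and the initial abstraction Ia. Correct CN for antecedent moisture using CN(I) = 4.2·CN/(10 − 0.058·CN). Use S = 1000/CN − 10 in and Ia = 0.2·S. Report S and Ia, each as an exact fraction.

Dry (AMC I): CN(I) = 4.2·53/(10 − 0.058·53) = (1113/5)/(3463/500) = 111300/3463 ≈ 32.140
S = 1000/(111300/3463) − 10 = 23500/1113 in ≈ 21.114 in
Initial abstraction Ia = S/5 = (23500/1113)/5 = 4700/1113 ≈ 4.223 in

S = 23500/1113 in ≈ 21.114 in; Ia = 4700/1113 in ≈ 4.223 in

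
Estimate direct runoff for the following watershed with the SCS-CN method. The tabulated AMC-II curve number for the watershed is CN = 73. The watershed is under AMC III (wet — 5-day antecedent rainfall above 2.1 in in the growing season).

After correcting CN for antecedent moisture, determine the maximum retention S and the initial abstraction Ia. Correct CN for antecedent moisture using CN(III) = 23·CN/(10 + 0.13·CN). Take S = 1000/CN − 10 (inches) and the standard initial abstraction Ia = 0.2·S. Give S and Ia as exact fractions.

Adjust CN=73 to AMC III: 23·73/(10 + 0.13·73) → 1679 ÷ (1949/100) = 167900/1949 ≈ 86.147
Max retention: S = 1000/(167900/1949) − 10 = 2700/1679 in (≈ 1.608 in)
Ia = 0.2S: 0.2·1.608 = 0.322 in (exactly 540/1679)

S = 2700/1679 in ≈ 1.608 in; Ia = 540/1679 in ≈ 0.322 in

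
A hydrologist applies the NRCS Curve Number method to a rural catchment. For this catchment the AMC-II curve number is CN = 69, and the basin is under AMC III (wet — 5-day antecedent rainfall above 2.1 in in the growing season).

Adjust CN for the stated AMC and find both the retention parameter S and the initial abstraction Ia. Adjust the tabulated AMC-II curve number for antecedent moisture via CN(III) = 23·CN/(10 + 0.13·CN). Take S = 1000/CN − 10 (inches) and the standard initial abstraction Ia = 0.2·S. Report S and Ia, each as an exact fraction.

Adjust CN=69 to AMC III: 23·69/(10 + 0.13·69) → 1587 ÷ (1897/100) = 158700/1897 ≈ 83.658
Max retention: S = 1000/(158700/1897) − 10 = 3100/1587 in (≈ 1.953 in)
Initial abstraction Ia = S/5 = (3100/1587)/5 = 620/1587 ≈ 0.391 in

S = 3100/1587 in ≈ 1.953 in; Ia = 620/1587 in ≈ 0.391 in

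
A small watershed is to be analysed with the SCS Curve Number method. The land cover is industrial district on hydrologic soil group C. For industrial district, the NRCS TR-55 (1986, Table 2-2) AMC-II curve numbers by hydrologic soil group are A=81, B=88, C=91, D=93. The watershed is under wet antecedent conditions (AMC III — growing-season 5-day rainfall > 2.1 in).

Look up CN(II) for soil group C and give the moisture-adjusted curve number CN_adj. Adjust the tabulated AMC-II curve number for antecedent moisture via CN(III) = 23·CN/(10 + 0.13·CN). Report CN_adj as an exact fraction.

NRCS table: industrial district, soil group C → CN(II) = 91
CN(III) from CN(II)=91: (23·91)/(10 + 0.13·91) = 209300/2183 ≈ 95.877

CN_adj = 209300/2183 ≈ 95.877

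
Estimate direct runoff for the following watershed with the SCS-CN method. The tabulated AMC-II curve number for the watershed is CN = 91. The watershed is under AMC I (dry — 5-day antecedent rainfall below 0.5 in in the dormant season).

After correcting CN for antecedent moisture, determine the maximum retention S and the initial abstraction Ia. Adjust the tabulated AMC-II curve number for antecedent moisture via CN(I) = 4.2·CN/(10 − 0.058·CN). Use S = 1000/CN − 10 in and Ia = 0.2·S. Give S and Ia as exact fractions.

CN(I) from CN(II)=91: (4.2·91)/(10 − 0.058·91) = 63700/787 ≈ 80.940
S = 1000/(63700/787) − 10 = 1500/637 in ≈ 2.355 in
Ia = 0.2·(1500/637) = 300/637 in ≈ 0.471 in

S = 1500/637 in ≈ 2.355 in; Ia = 300/637 in ≈ 0.471 in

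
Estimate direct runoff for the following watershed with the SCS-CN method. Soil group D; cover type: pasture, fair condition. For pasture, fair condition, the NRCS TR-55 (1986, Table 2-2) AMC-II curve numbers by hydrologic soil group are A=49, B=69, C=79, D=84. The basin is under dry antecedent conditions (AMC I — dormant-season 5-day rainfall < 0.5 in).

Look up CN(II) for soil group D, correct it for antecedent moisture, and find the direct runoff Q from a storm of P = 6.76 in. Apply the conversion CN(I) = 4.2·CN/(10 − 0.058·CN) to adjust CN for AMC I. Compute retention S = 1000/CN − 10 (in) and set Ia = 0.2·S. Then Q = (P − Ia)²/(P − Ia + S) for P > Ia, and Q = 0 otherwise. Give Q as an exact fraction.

NRCS table: pasture, fair condition, soil group D → CN(II) = 84
Adjust CN=84 to AMC I: 4.2·84/(10 − 0.058·84) → (1764/5) ÷ (641/125) = 44100/641 ≈ 68.799
Max retention: S = 1000/(44100/641) − 10 = 2000/441 in (≈ 4.535 in)
Ia = 0.2S: 0.2·4.535 = 0.907 in (exactly 400/441)
Since P=6.760 > Ia=0.907: effective rainfall P−Ia = 64529/11025 in
Q = (64529/11025)²/((64529/11025) + 2000/441) = (4163991841/121550625)/(114529/11025) = 4163991841/1262682225 in ≈ 3.298 in

Q = 4163991841/1262682225 in ≈ 3.298 in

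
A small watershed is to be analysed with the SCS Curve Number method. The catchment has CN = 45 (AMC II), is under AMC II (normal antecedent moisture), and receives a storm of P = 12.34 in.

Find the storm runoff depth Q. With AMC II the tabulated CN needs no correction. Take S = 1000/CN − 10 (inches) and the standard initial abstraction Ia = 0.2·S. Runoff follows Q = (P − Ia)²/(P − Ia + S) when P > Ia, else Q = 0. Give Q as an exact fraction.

CN(II) = 45; AMC II needs no correction.
Retention S: 1000/CN − 10 with CN=45.000 → S = 110/9 ≈ 12.222 in
Ia = 0.2·(110/9) = 22/9 in ≈ 2.444 in
Excess rainfall: 12.340 − 2.444 = 9.896 in; P > Ia so Q > 0
Runoff Q = (P−Ia)²/(P−Ia+S) = (9.896)²/(9.896+12.222) = 19829209/4478850 ≈ 4.427 in

Q = 19829209/4478850 in ≈ 4.427 in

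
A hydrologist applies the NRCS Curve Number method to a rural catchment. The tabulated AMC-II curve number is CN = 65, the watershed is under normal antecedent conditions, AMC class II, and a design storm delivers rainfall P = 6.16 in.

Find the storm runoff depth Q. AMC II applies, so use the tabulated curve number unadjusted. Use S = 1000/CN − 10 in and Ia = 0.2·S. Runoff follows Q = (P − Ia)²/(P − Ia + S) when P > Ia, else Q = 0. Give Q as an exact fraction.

Average conditions: CN = 65 (no AMC adjustment).
S = 1000/65 − 10 = 70/13 in ≈ 5.385 in
Ia = 0.2·(70/13) = 14/13 in ≈ 1.077 in
Excess rainfall: 6.160 − 1.077 = 5.083 in; P > Ia so Q > 0
Runoff Q = (P−Ia)²/(P−Ia+S) = (5.083)²/(5.083+5.385) = 194936/78975 ≈ 2.468 in

Q = 194936/78975 in ≈ 2.468 in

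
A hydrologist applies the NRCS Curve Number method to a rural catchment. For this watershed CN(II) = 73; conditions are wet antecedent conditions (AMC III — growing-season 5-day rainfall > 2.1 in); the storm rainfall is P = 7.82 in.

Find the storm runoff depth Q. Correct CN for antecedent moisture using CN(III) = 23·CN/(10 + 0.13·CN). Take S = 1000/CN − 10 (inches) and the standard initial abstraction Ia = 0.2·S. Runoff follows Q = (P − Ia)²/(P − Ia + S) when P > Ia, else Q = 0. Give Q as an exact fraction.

Wet (AMC III): CN(III) = 23·73/(10 + 0.13·73) = 1679/(1949/100) = 167900/1949 ≈ 86.147
S = 1000/(167900/1949) − 10 = 2700/1679 in ≈ 1.608 in
Initial abstraction Ia = S/5 = (2700/1679)/5 = 540/1679 ≈ 0.322 in
Since P=7.820 > Ia=0.322: effective rainfall P−Ia = 629489/83950 in
Q: (629489/83950)² ÷ (764489/83950) = 396256401121/64178851550 in (≈ 6.174 in)

Q = 396256401121/64178851550 in ≈ 6.174 in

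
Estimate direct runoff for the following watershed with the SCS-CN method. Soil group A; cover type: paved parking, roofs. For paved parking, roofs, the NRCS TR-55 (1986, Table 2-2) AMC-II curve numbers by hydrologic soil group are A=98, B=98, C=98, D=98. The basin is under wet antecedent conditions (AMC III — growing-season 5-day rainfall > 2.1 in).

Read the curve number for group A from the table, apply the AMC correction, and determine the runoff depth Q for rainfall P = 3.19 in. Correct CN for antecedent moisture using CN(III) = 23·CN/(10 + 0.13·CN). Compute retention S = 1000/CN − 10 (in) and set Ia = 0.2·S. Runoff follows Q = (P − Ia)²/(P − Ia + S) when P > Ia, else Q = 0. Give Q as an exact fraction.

NRCS table: paved parking, roofs, soil group A → CN(II) = 98
Wet (AMC III): CN(III) = 23·98/(10 + 0.13·98) = 2254/(1137/50) = 112700/1137 ≈ 99.120
S = 1000/(112700/1137) − 10 = 100/1127 in ≈ 0.089 in
Ia = 0.2S: 0.2·0.089 = 0.018 in (exactly 20/1127)
Since P=3.190 > Ia=0.018: effective rainfall P−Ia = 357513/112700 in
Q: (357513/112700)² ÷ (367513/112700) = 127815545169/41418715100 in (≈ 3.086 in)

Q = 127815545169/41418715100 in ≈ 3.086 in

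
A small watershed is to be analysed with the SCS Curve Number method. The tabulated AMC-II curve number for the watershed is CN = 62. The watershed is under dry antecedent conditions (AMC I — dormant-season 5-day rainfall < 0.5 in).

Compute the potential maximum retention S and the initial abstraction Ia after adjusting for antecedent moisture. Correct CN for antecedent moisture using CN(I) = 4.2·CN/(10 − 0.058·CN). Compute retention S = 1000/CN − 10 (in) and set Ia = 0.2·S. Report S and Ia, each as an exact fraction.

Adjust CN=62 to AMC I: 4.2·62/(10 − 0.058·62) → (1302/5) ÷ (1601/250) = 65100/1601 ≈ 40.662
S = 1000/(65100/1601) − 10 = 9500/651 in ≈ 14.593 in
Initial abstraction Ia = S/5 = (9500/651)/5 = 1900/651 ≈ 2.919 in

S = 9500/651 in ≈ 14.593 in; Ia = 1900/651 in ≈ 2.919 in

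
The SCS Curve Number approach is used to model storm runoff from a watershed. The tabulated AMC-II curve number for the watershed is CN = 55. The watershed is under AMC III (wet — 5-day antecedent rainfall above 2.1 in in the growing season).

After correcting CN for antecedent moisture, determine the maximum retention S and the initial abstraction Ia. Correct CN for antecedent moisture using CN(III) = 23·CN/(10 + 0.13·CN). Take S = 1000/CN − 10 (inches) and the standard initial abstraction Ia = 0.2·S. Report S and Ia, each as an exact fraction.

CN(III) from CN(II)=55: (23·55)/(10 + 0.13·55) = 25300/343 ≈ 73.761
Retention S: 1000/CN − 10 with CN=73.761 → S = 900/253 ≈ 3.557 in
Initial abstraction Ia = S/5 = (900/253)/5 = 180/253 ≈ 0.711 in

S = 900/253 in ≈ 3.557 in; Ia = 180/253 in ≈ 0.711 in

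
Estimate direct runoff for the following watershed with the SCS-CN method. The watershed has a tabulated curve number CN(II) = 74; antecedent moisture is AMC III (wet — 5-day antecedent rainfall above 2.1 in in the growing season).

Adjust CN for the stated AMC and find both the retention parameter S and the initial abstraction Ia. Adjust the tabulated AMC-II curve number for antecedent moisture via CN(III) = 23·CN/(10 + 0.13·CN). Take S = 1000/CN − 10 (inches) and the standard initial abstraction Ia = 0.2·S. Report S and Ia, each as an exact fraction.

CN(III) from CN(II)=74: (23·74)/(10 + 0.13·74) = 85100/981 ≈ 86.748
Max retention: S = 1000/(85100/981) − 10 = 1300/851 in (≈ 1.528 in)
Ia = 0.2S: 0.2·1.528 = 0.306 in (exactly 260/851)

S = 1300/851 in ≈ 1.528 in; Ia = 260/851 in ≈ 0.306 in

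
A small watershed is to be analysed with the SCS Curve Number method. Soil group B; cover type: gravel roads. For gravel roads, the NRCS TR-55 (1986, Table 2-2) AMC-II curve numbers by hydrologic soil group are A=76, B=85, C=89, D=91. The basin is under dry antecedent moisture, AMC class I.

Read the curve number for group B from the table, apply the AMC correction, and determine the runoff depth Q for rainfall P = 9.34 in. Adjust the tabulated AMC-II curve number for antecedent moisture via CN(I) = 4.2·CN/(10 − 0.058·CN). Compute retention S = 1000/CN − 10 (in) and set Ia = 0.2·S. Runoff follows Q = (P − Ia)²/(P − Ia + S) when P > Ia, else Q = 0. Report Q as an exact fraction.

Q = 2557628329/449659350 in ≈ 5.688 in

NRCS table: gravel roads, soil group B → CN(II) = 85
Adjust CN=85 to AMC I: 4.2·85/(10 − 0.058·85) → 357 ÷ (507/100) = 11900/169 ≈ 70.414
Max retention: S = 1000/(11900/169) − 10 = 500/119 in (≈ 4.202 in)
Ia = 0.2·(500/119) = 100/119 in ≈ 0.840 in
Since P=9.340 > Ia=0.840: effective rainfall P−Ia = 50573/5950 in
Runoff Q = (P−Ia)²/(P−Ia+S) = (8.500)²/(8.500+4.202) = 2557628329/449659350 ≈ 5.688 in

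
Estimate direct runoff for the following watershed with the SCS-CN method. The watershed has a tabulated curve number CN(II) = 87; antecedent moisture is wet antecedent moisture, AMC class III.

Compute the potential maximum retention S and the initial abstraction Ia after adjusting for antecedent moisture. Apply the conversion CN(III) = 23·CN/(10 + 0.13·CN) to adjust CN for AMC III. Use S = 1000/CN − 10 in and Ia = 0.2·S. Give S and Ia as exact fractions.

S = 1300/2001 in ≈ 0.650 in; Ia = 260/2001 in ≈ 0.130 in

Adjust CN=87 to AMC III: 23·87/(10 + 0.13·87) → 2001 ÷ (2131/100) = 200100/2131 ≈ 93.900
S = 1000/(200100/2131) − 10 = 1300/2001 in ≈ 0.650 in
Initial abstraction Ia = S/5 = (1300/2001)/5 = 260/2001 ≈ 0.130 in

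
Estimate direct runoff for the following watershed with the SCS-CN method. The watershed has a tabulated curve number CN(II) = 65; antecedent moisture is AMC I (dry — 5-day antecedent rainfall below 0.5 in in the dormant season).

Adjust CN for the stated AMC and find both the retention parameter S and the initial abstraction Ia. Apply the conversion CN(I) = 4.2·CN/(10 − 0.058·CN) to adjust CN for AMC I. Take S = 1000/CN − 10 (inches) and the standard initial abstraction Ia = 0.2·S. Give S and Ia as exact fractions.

Dry (AMC I): CN(I) = 4.2·65/(10 − 0.058·65) = 273/(623/100) = 3900/89 ≈ 43.820
Retention S: 1000/CN − 10 with CN=43.820 → S = 500/39 ≈ 12.821 in
Initial abstraction Ia = S/5 = (500/39)/5 = 100/39 ≈ 2.564 in

S = 500/39 in ≈ 12.821 in; Ia = 100/39 in ≈ 2.564 in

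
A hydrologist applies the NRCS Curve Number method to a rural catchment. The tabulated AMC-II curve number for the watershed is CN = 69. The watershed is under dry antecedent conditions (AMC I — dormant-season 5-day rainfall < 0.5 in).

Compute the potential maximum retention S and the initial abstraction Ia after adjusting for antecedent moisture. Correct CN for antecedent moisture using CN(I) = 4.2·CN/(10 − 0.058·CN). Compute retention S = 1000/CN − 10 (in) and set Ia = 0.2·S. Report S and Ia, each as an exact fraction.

S = 15500/1449 in ≈ 10.697 in; Ia = 3100/1449 in ≈ 2.139 in

Adjust CN=69 to AMC I: 4.2·69/(10 − 0.058·69) → (1449/5) ÷ (2999/500) = 144900/2999 ≈ 48.316
Max retention: S = 1000/(144900/2999) − 10 = 15500/1449 in (≈ 10.697 in)
Ia = 0.2S: 0.2·10.697 = 2.139 in (exactly 3100/1449)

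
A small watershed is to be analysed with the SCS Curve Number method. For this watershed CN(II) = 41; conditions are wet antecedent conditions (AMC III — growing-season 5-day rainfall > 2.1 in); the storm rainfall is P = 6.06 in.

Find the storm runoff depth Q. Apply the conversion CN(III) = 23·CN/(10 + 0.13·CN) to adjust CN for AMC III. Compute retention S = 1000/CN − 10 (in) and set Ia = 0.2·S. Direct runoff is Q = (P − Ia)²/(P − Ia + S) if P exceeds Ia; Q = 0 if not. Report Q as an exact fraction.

Q = 51406039441/24599522350 in ≈ 2.090 in

Adjust CN=41 to AMC III: 23·41/(10 + 0.13·41) → 943 ÷ (1533/100) = 94300/1533 ≈ 61.513
Max retention: S = 1000/(94300/1533) − 10 = 5900/943 in (≈ 6.257 in)
Initial abstraction Ia = S/5 = (5900/943)/5 = 1180/943 ≈ 1.251 in
Excess rainfall: 6.060 − 1.251 = 4.809 in; P > Ia so Q > 0
Q = (226729/47150)²/((226729/47150) + 5900/943) = (51406039441/2223122500)/(521729/47150) = 51406039441/24599522350 in ≈ 2.090 in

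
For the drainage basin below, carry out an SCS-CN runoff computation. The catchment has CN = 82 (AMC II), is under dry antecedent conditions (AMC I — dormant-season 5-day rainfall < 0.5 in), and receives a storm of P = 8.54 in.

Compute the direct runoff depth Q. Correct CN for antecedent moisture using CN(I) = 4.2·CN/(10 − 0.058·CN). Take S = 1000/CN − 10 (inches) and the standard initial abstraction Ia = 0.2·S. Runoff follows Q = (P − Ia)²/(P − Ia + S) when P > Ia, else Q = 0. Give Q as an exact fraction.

Q = 11566787401/2619578150 in ≈ 4.416 in

CN(I) from CN(II)=82: (4.2·82)/(10 − 0.058·82) = 28700/437 ≈ 65.675
Retention S: 1000/CN − 10 with CN=65.675 → S = 1500/287 ≈ 5.226 in
Ia = 0.2S: 0.2·5.226 = 1.045 in (exactly 300/287)
Excess rainfall: 8.540 − 1.045 = 7.495 in; P > Ia so Q > 0
Q = (107549/14350)²/((107549/14350) + 1500/287) = (11566787401/205922500)/(182549/14350) = 11566787401/2619578150 in ≈ 4.416 in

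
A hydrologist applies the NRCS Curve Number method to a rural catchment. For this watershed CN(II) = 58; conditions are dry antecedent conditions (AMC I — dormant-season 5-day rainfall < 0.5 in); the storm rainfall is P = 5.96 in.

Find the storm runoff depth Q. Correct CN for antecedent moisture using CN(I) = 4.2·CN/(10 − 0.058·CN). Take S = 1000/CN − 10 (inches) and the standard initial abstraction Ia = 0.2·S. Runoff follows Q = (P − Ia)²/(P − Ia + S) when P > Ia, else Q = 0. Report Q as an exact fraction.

CN(I) from CN(II)=58: (4.2·58)/(10 − 0.058·58) = 2900/79 ≈ 36.709
Retention S: 1000/CN − 10 with CN=36.709 → S = 500/29 ≈ 17.241 in
Ia = 0.2S: 0.2·17.241 = 3.448 in (exactly 100/29)
Excess rainfall: 5.960 − 3.448 = 2.512 in; P > Ia so Q > 0
Q: (1821/725)² ÷ (14321/725) = 3316041/10382725 in (≈ 0.319 in)

Q = 3316041/10382725 in ≈ 0.319 in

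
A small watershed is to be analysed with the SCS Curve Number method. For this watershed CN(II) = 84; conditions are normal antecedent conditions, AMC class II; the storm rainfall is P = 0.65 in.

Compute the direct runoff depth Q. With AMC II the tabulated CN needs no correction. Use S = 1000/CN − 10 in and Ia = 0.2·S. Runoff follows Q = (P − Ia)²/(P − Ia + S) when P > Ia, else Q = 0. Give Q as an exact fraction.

AMC II — tabulated CN = 84 applies directly.
Max retention: S = 1000/84 − 10 = 40/21 in (≈ 1.905 in)
Initial abstraction Ia = S/5 = (40/21)/5 = 8/21 ≈ 0.381 in
P − Ia = 0.650 − 0.381 = 113/420 ≈ 0.269 in (> 0, runoff occurs)
Q: (113/420)² ÷ (913/420) = 12769/383460 in (≈ 0.033 in)

Q = 12769/383460 in ≈ 0.033 in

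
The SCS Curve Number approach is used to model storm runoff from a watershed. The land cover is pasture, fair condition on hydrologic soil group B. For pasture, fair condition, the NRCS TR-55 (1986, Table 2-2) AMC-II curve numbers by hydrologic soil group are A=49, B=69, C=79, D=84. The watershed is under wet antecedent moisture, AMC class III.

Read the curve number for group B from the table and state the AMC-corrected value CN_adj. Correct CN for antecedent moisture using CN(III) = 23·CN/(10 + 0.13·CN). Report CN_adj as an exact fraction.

NRCS table: pasture, fair condition, soil group B → CN(II) = 69
Wet (AMC III): CN(III) = 23·69/(10 + 0.13·69) = 1587/(1897/100) = 158700/1897 ≈ 83.658

CN_adj = 158700/1897 ≈ 83.658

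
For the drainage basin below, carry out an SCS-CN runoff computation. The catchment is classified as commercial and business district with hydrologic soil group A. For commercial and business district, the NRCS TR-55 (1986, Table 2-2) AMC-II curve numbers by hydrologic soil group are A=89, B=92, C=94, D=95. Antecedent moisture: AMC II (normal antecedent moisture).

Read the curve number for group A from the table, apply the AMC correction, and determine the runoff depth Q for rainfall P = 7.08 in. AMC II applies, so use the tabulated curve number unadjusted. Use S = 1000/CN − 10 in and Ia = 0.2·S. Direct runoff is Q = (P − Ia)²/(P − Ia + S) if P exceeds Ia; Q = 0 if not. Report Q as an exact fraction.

NRCS table: commercial and business district, soil group A → CN(II) = 89
Average conditions: CN = 89 (no AMC adjustment).
S = 1000/89 − 10 = 110/89 in ≈ 1.236 in
Ia = 0.2·(110/89) = 22/89 in ≈ 0.247 in
Excess rainfall: 7.080 − 0.247 = 6.833 in; P > Ia so Q > 0
Q: (15203/2225)² ÷ (17953/2225) = 231131209/39945425 in (≈ 5.786 in)

Q = 231131209/39945425 in ≈ 5.786 in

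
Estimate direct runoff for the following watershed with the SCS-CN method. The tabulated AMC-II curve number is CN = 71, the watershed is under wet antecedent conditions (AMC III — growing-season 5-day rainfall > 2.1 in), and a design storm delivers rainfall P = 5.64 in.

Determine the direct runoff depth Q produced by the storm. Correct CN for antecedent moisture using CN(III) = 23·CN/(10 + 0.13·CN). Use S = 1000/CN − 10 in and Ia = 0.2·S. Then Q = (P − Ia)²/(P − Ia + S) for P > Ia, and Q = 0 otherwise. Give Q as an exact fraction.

Q = 46549357009/11767928725 in ≈ 3.956 in

Adjust CN=71 to AMC III: 23·71/(10 + 0.13·71) → 1633 ÷ (1923/100) = 163300/1923 ≈ 84.919
S = 1000/(163300/1923) − 10 = 2900/1633 in ≈ 1.776 in
Initial abstraction Ia = S/5 = (2900/1633)/5 = 580/1633 ≈ 0.355 in
P − Ia = 5.640 − 0.355 = 215753/40825 ≈ 5.285 in (> 0, runoff occurs)
Q = (215753/40825)²/((215753/40825) + 2900/1633) = (46549357009/1666680625)/(288253/40825) = 46549357009/11767928725 in ≈ 3.956 in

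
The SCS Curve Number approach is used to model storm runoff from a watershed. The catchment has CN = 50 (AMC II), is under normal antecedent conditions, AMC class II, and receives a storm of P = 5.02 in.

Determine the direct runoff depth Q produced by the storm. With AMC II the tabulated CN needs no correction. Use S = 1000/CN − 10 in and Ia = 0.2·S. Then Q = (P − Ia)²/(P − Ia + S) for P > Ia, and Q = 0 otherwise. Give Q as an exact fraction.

CN(II) = 50; AMC II needs no correction.
S = 1000/50 − 10 = 10 in ≈ 10.000 in
Ia = 0.2S: 0.2·10.000 = 2.000 in (exactly 2)
Excess rainfall: 5.020 − 2.000 = 3.020 in; P > Ia so Q > 0
Runoff Q = (P−Ia)²/(P−Ia+S) = (3.020)²/(3.020+10.000) = 22801/32550 ≈ 0.700 in

Q = 22801/32550 in ≈ 0.700 in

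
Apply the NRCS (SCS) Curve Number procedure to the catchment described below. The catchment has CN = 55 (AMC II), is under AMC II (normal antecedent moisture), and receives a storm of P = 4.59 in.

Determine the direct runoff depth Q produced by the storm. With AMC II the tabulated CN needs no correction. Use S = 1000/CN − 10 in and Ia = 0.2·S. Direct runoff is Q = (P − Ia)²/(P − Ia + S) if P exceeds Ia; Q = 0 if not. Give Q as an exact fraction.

CN(II) = 55; AMC II needs no correction.
Retention S: 1000/CN − 10 with CN=55.000 → S = 90/11 ≈ 8.182 in
Ia = 0.2·(90/11) = 18/11 in ≈ 1.636 in
P − Ia = 4.590 − 1.636 = 3249/1100 ≈ 2.954 in (> 0, runoff occurs)
Runoff Q = (P−Ia)²/(P−Ia+S) = (2.954)²/(2.954+8.182) = 1172889/1497100 ≈ 0.783 in

Q = 1172889/1497100 in ≈ 0.783 in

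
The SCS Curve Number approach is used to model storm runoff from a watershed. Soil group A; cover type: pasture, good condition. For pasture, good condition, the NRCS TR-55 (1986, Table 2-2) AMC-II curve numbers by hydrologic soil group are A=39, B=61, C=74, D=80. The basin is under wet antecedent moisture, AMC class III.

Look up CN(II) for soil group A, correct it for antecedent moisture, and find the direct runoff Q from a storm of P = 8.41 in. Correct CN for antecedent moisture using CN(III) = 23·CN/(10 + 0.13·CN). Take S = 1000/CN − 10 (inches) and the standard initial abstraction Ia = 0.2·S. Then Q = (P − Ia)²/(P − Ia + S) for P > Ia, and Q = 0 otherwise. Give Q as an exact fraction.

NRCS table: pasture, good condition, soil group A → CN(II) = 39
CN(III) from CN(II)=39: (23·39)/(10 + 0.13·39) = 89700/1507 ≈ 59.522
Retention S: 1000/CN − 10 with CN=59.522 → S = 6100/897 ≈ 6.800 in
Ia = 0.2·(6100/897) = 1220/897 in ≈ 1.360 in
Since P=8.410 > Ia=1.360: effective rainfall P−Ia = 632377/89700 in
Runoff Q = (P−Ia)²/(P−Ia+S) = (7.050)²/(7.050+6.800) = 399900670129/111441216900 ≈ 3.588 in

Q = 399900670129/111441216900 in ≈ 3.588 in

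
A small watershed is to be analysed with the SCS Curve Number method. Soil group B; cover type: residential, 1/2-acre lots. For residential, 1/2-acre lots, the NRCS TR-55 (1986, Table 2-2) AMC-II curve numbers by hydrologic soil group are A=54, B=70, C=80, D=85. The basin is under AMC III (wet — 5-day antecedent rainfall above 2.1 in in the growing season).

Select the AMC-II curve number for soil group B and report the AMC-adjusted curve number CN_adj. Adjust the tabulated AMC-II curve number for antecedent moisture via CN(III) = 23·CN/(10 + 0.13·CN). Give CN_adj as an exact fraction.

NRCS table: residential, 1/2-acre lots, soil group B → CN(II) = 70
Wet (AMC III): CN(III) = 23·70/(10 + 0.13·70) = 1610/(191/10) = 16100/191 ≈ 84.293

CN_adj = 16100/191 ≈ 84.293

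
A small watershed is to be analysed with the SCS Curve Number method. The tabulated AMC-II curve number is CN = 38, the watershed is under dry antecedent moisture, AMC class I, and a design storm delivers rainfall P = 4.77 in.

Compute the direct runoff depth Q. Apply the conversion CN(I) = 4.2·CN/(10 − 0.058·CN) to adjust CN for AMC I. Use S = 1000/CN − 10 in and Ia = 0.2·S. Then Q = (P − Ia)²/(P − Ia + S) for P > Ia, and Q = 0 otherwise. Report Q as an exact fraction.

Q = 0 in ≈ 0.000 in

Adjust CN=38 to AMC I: 4.2·38/(10 − 0.058·38) → (798/5) ÷ (1949/250) = 39900/1949 ≈ 20.472
S = 1000/(39900/1949) − 10 = 15500/399 in ≈ 38.847 in
Initial abstraction Ia = S/5 = (15500/399)/5 = 3100/399 ≈ 7.769 in
P = 4.770 ≤ Ia = 7.769 in: entire storm abstracted, Q = 0.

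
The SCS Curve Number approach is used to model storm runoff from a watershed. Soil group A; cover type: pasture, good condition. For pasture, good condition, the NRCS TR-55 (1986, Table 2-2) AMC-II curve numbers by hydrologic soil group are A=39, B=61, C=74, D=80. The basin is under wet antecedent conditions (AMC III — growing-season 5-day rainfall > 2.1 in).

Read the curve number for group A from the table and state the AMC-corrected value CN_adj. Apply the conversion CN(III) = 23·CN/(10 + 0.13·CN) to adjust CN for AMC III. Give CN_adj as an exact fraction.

NRCS table: pasture, good condition, soil group A → CN(II) = 39
CN(III) from CN(II)=39: (23·39)/(10 + 0.13·39) = 89700/1507 ≈ 59.522

CN_adj = 89700/1507 ≈ 59.522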